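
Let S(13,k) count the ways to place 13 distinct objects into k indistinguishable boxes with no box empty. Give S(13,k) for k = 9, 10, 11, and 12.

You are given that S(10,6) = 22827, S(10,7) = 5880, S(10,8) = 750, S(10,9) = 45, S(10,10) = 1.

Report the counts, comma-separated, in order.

[11] T[11,7]:7*5880+22827=63987 · T[11,8]:8*750+5880=11880 · T[11,9]:9*45+750=1155 · T[11,10]:10*1+45=55 · T[11,11]:11*0+1=1
[12] T[12,8]:8*11880+63987=159027 · T[12,9]:9*1155+11880=22275 · T[12,10]:10*55+1155=1705 · T[12,11]:11*1+55=66 · T[12,12]:12*0+1=1
[13] T[13,9]:9*22275+159027=359502 · T[13,10]:10*1705+22275=39325 · T[13,11]:11*66+1705=2431 · T[13,12]:12*1+66=78
Read S(13,9) = 359502, S(13,10) = 39325, S(13,11) = 2431, S(13,12) = 78.

359502, 39325, 2431, 78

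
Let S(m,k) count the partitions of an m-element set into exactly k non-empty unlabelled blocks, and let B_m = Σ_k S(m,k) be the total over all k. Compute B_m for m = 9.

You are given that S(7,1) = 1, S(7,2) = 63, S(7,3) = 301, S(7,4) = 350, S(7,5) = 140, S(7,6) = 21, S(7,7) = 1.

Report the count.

21147

@8  (8,1):1·1+0→1, (8,2):63·2+1→127, (8,3):301·3+63→966, (8,4):350·4+301→1701, (8,5):140·5+350→1050, (8,6):21·6+140→266, (8,7):1·7+21→28, (8,8):0·8+1→1
@9  (9,1):1·1+0→1, (9,2):127·2+1→255, (9,3):966·3+127→3025, (9,4):1701·4+966→7770, (9,5):1050·5+1701→6951, (9,6):266·6+1050→2646, (9,7):28·7+266→462, (9,8):1·8+28→36, (9,9):0·9+1→1
B_9 = ΣS(9,k) = 1+255+3025+7770+6951+2646+462+36+1 = 21147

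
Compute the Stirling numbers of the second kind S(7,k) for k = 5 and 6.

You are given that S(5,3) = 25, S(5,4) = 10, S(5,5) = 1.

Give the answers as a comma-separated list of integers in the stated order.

140, 21

i=6: T(6,4)=25+4·10=65 | T(6,5)=10+5·1=15 | T(6,6)=1+6·0=1
i=7: T(7,5)=65+5·15=140 | T(7,6)=15+6·1=21
Read S(7,5) = 140, S(7,6) = 21.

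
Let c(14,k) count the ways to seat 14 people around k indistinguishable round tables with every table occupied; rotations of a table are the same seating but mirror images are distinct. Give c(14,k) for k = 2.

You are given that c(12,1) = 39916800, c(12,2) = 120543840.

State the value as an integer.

19802759040

[13] T[13,1]:12*39916800+0=479001600 · T[13,2]:12*120543840+39916800=1486442880
[14] T[14,2]:13*1486442880+479001600=19802759040
Read c(14,2) = 19802759040.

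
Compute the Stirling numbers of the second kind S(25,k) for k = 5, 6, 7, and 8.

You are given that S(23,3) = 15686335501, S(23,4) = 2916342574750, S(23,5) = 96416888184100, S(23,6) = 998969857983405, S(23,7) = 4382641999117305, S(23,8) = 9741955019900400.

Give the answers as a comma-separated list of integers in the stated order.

2436684974110751, 37026417000002430, 227832482998716310, 690223721118368580

@24  (24,4):2916342574750·4+15686335501→11681056634501, (24,5):96416888184100·5+2916342574750→485000783495250, (24,6):998969857983405·6+96416888184100→6090236036084530, (24,7):4382641999117305·7+998969857983405→31677463851804540, (24,8):9741955019900400·8+4382641999117305→82318282158320505
@25  (25,5):485000783495250·5+11681056634501→2436684974110751, (25,6):6090236036084530·6+485000783495250→37026417000002430, (25,7):31677463851804540·7+6090236036084530→227832482998716310, (25,8):82318282158320505·8+31677463851804540→690223721118368580
Read S(25,5) = 2436684974110751, S(25,6) = 37026417000002430, S(25,7) = 227832482998716310, S(25,8) = 690223721118368580.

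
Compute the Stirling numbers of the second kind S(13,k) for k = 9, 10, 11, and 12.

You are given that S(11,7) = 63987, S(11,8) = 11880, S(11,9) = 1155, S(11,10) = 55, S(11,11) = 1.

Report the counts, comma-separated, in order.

[12] T[12,8]:8*11880+63987=159027 · T[12,9]:9*1155+11880=22275 · T[12,10]:10*55+1155=1705 · T[12,11]:11*1+55=66 · T[12,12]:12*0+1=1
[13] T[13,9]:9*22275+159027=359502 · T[13,10]:10*1705+22275=39325 · T[13,11]:11*66+1705=2431 · T[13,12]:12*1+66=78
Read S(13,9) = 359502, S(13,10) = 39325, S(13,11) = 2431, S(13,12) = 78.

359502, 39325, 2431, 78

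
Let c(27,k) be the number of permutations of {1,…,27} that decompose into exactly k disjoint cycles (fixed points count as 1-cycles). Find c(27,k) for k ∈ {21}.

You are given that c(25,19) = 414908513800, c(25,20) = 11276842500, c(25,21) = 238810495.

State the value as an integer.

1145254303050

@26  (26,20):11276842500·25+414908513800→696829576300, (26,21):238810495·25+11276842500→17247104875
@27  (27,21):17247104875·26+696829576300→1145254303050
Read c(27,21) = 1145254303050.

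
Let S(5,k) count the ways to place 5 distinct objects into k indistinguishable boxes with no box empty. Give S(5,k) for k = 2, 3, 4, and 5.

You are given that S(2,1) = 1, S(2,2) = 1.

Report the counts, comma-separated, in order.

i=3: T(3,1)=0+1·1=1 | T(3,2)=1+2·1=3 | T(3,3)=1+3·0=1
i=4: T(4,1)=0+1·1=1 | T(4,2)=1+2·3=7 | T(4,3)=3+3·1=6 | T(4,4)=1+4·0=1
i=5: T(5,2)=1+2·7=15 | T(5,3)=7+3·6=25 | T(5,4)=6+4·1=10 | T(5,5)=1+5·0=1
Read S(5,2) = 15, S(5,3) = 25, S(5,4) = 10, S(5,5) = 1.

15, 25, 10, 1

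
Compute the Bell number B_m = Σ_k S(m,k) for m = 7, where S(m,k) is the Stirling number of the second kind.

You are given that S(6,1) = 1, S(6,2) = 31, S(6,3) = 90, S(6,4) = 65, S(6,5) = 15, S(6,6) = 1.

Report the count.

877

[7] T[7,1]:1*1+0=1 · T[7,2]:2*31+1=63 · T[7,3]:3*90+31=301 · T[7,4]:4*65+90=350 · T[7,5]:5*15+65=140 · T[7,6]:6*1+15=21 · T[7,7]:7*0+1=1
B_7 = ΣS(7,k) = 1+63+301+350+140+21+1 = 877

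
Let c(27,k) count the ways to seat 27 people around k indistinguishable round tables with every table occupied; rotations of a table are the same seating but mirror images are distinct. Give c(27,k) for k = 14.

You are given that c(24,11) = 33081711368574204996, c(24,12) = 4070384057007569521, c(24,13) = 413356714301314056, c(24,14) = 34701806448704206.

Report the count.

1654339178844590073615

row 25: T[25][12]=24·4070384057007569521+33081711368574204996=130770928736755873500  T[25][13]=24·413356714301314056+4070384057007569521=13990945200239106865  T[25][14]=24·34701806448704206+413356714301314056=1246200069070215000
row 26: T[26][13]=25·13990945200239106865+130770928736755873500=480544558742733545125  T[26][14]=25·1246200069070215000+13990945200239106865=45145946926994481865
row 27: T[27][14]=26·45145946926994481865+480544558742733545125=1654339178844590073615
Read c(27,14) = 1654339178844590073615.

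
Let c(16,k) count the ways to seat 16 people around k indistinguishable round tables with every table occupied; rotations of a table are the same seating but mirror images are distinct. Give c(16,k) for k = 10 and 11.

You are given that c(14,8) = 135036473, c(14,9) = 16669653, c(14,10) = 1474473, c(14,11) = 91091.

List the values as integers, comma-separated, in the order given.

928095740, 78558480

row 15: T[15][9]=14·16669653+135036473=368411615  T[15][10]=14·1474473+16669653=37312275  T[15][11]=14·91091+1474473=2749747
row 16: T[16][10]=15·37312275+368411615=928095740  T[16][11]=15·2749747+37312275=78558480
Read c(16,10) = 928095740, c(16,11) = 78558480.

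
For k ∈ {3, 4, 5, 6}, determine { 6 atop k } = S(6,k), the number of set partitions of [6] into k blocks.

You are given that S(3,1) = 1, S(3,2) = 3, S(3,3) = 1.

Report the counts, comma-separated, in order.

90, 65, 15, 1

r4: T_4,1=1×1+0=1; T_4,2=2×3+1=7; T_4,3=3×1+3=6; T_4,4=4×0+1=1
r5: T_5,2=2×7+1=15; T_5,3=3×6+7=25; T_5,4=4×1+6=10; T_5,5=5×0+1=1
r6: T_6,3=3×25+15=90; T_6,4=4×10+25=65; T_6,5=5×1+10=15; T_6,6=6×0+1=1
Read S(6,3) = 90, S(6,4) = 65, S(6,5) = 15, S(6,6) = 1.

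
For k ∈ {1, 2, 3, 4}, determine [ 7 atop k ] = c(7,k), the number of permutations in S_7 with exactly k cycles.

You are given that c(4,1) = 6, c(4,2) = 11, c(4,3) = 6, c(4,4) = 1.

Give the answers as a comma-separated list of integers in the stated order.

i=5: T(5,1)=0+4·6=24 | T(5,2)=6+4·11=50 | T(5,3)=11+4·6=35 | T(5,4)=6+4·1=10
i=6: T(6,1)=0+5·24=120 | T(6,2)=24+5·50=274 | T(6,3)=50+5·35=225 | T(6,4)=35+5·10=85
i=7: T(7,1)=0+6·120=720 | T(7,2)=120+6·274=1764 | T(7,3)=274+6·225=1624 | T(7,4)=225+6·85=735
Read c(7,1) = 720, c(7,2) = 1764, c(7,3) = 1624, c(7,4) = 735.

720, 1764, 1624, 735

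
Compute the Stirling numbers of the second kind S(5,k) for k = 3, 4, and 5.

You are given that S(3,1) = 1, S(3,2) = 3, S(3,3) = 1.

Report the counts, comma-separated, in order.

[4] T[4,2]:2*3+1=7 · T[4,3]:3*1+3=6 · T[4,4]:4*0+1=1
[5] T[5,3]:3*6+7=25 · T[5,4]:4*1+6=10 · T[5,5]:5*0+1=1
Read S(5,3) = 25, S(5,4) = 10, S(5,5) = 1.

25, 10, 1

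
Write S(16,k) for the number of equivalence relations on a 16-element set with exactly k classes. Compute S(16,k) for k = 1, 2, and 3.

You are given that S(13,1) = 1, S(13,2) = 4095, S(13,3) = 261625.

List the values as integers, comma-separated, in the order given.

i=14: T(14,1)=0+1·1=1 | T(14,2)=1+2·4095=8191 | T(14,3)=4095+3·261625=788970
i=15: T(15,1)=0+1·1=1 | T(15,2)=1+2·8191=16383 | T(15,3)=8191+3·788970=2375101
i=16: T(16,1)=0+1·1=1 | T(16,2)=1+2·16383=32767 | T(16,3)=16383+3·2375101=7141686
Read S(16,1) = 1, S(16,2) = 32767, S(16,3) = 7141686.

1, 32767, 7141686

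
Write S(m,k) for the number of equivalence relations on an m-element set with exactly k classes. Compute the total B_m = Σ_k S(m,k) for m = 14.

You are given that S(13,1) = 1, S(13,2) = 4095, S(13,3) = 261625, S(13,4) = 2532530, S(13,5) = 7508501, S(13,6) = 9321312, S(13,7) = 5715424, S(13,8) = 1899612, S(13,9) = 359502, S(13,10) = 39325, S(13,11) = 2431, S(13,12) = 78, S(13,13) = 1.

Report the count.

i=14: T(14,1)=0+1·1=1 | T(14,2)=1+2·4095=8191 | T(14,3)=4095+3·261625=788970 | T(14,4)=261625+4·2532530=10391745 | T(14,5)=2532530+5·7508501=40075035 | T(14,6)=7508501+6·9321312=63436373 | T(14,7)=9321312+7·5715424=49329280 | T(14,8)=5715424+8·1899612=20912320 | T(14,9)=1899612+9·359502=5135130 | T(14,10)=359502+10·39325=752752 | T(14,11)=39325+11·2431=66066 | T(14,12)=2431+12·78=3367 | T(14,13)=78+13·1=91 | T(14,14)=1+14·0=1
B_14 = ΣS(14,k) = 1+8191+788970+10391745+40075035+63436373+49329280+20912320+5135130+752752+66066+3367+91+1 = 190899322

190899322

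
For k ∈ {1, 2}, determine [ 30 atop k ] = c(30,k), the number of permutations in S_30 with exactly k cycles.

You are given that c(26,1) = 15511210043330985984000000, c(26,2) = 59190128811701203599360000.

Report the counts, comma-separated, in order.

row 27: T[27][1]=26·15511210043330985984000000+0=403291461126605635584000000  T[27][2]=26·59190128811701203599360000+15511210043330985984000000=1554454559147562279567360000
row 28: T[28][1]=27·403291461126605635584000000+0=10888869450418352160768000000  T[28][2]=27·1554454559147562279567360000+403291461126605635584000000=42373564558110787183902720000
row 29: T[29][1]=28·10888869450418352160768000000+0=304888344611713860501504000000  T[29][2]=28·42373564558110787183902720000+10888869450418352160768000000=1197348677077520393310044160000
row 30: T[30][1]=29·304888344611713860501504000000+0=8841761993739701954543616000000  T[30][2]=29·1197348677077520393310044160000+304888344611713860501504000000=35027999979859805266492784640000
Read c(30,1) = 8841761993739701954543616000000, c(30,2) = 35027999979859805266492784640000.

8841761993739701954543616000000, 35027999979859805266492784640000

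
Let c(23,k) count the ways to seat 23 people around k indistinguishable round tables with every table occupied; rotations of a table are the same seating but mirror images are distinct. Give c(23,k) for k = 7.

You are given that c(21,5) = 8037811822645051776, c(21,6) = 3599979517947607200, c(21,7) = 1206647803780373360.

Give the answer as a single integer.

720308216440924653696

[22] T[22,6]:21*3599979517947607200+8037811822645051776=83637381699544802976 · T[22,7]:21*1206647803780373360+3599979517947607200=28939583397335447760
[23] T[23,7]:22*28939583397335447760+83637381699544802976=720308216440924653696
Read c(23,7) = 720308216440924653696.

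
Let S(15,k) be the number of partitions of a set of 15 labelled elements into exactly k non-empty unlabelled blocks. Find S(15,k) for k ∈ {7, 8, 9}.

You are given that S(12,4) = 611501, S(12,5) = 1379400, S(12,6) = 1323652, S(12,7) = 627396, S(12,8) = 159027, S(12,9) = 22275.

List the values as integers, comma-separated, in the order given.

408741333, 216627840, 67128490

row 13: T[13][5]=5·1379400+611501=7508501  T[13][6]=6·1323652+1379400=9321312  T[13][7]=7·627396+1323652=5715424  T[13][8]=8·159027+627396=1899612  T[13][9]=9·22275+159027=359502
row 14: T[14][6]=6·9321312+7508501=63436373  T[14][7]=7·5715424+9321312=49329280  T[14][8]=8·1899612+5715424=20912320  T[14][9]=9·359502+1899612=5135130
row 15: T[15][7]=7·49329280+63436373=408741333  T[15][8]=8·20912320+49329280=216627840  T[15][9]=9·5135130+20912320=67128490
Read S(15,7) = 408741333, S(15,8) = 216627840, S(15,9) = 67128490.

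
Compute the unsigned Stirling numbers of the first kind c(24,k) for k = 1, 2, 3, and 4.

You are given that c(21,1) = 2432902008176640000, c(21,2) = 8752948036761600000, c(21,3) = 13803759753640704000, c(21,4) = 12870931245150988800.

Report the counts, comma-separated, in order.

[22] T[22,1]:21*2432902008176640000+0=51090942171709440000 · T[22,2]:21*8752948036761600000+2432902008176640000=186244810780170240000 · T[22,3]:21*13803759753640704000+8752948036761600000=298631902863216384000 · T[22,4]:21*12870931245150988800+13803759753640704000=284093315901811468800
[23] T[23,1]:22*51090942171709440000+0=1124000727777607680000 · T[23,2]:22*186244810780170240000+51090942171709440000=4148476779335454720000 · T[23,3]:22*298631902863216384000+186244810780170240000=6756146673770930688000 · T[23,4]:22*284093315901811468800+298631902863216384000=6548684852703068697600
[24] T[24,1]:23*1124000727777607680000+0=25852016738884976640000 · T[24,2]:23*4148476779335454720000+1124000727777607680000=96538966652493066240000 · T[24,3]:23*6756146673770930688000+4148476779335454720000=159539850276066860544000 · T[24,4]:23*6548684852703068697600+6756146673770930688000=157375898285941510732800
Read c(24,1) = 25852016738884976640000, c(24,2) = 96538966652493066240000, c(24,3) = 159539850276066860544000, c(24,4) = 157375898285941510732800.

25852016738884976640000, 96538966652493066240000, 159539850276066860544000, 157375898285941510732800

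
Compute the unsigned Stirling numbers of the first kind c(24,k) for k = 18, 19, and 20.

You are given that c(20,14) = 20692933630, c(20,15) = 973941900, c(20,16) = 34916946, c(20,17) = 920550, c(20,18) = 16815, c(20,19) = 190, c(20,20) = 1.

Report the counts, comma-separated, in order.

241276443496, 7234669596, 168423871

row 21: T[21][15]=20·973941900+20692933630=40171771630  T[21][16]=20·34916946+973941900=1672280820  T[21][17]=20·920550+34916946=53327946  T[21][18]=20·16815+920550=1256850  T[21][19]=20·190+16815=20615  T[21][20]=20·1+190=210
row 22: T[22][16]=21·1672280820+40171771630=75289668850  T[22][17]=21·53327946+1672280820=2792167686  T[22][18]=21·1256850+53327946=79721796  T[22][19]=21·20615+1256850=1689765  T[22][20]=21·210+20615=25025
row 23: T[23][17]=22·2792167686+75289668850=136717357942  T[23][18]=22·79721796+2792167686=4546047198  T[23][19]=22·1689765+79721796=116896626  T[23][20]=22·25025+1689765=2240315
row 24: T[24][18]=23·4546047198+136717357942=241276443496  T[24][19]=23·116896626+4546047198=7234669596  T[24][20]=23·2240315+116896626=168423871
Read c(24,18) = 241276443496, c(24,19) = 7234669596, c(24,20) = 168423871.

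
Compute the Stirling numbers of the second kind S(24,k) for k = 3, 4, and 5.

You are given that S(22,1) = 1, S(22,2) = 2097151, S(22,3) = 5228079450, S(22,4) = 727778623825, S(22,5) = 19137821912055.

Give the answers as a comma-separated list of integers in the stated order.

47063200806, 11681056634501, 485000783495250

r23: T_23,2=2×2097151+1=4194303; T_23,3=3×5228079450+2097151=15686335501; T_23,4=4×727778623825+5228079450=2916342574750; T_23,5=5×19137821912055+727778623825=96416888184100
r24: T_24,3=3×15686335501+4194303=47063200806; T_24,4=4×2916342574750+15686335501=11681056634501; T_24,5=5×96416888184100+2916342574750=485000783495250
Read S(24,3) = 47063200806, S(24,4) = 11681056634501, S(24,5) = 485000783495250.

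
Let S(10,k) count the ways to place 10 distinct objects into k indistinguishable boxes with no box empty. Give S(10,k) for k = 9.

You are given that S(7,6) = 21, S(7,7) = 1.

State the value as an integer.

45

@8  (8,7):1·7+21→28, (8,8):0·8+1→1
@9  (9,8):1·8+28→36, (9,9):0·9+1→1
@10  (10,9):1·9+36→45
Read S(10,9) = 45.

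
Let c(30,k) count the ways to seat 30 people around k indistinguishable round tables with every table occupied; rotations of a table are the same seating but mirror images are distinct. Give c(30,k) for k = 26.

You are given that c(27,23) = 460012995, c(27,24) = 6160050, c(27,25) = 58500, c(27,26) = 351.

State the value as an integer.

1122686019

i=28: T(28,24)=460012995+27·6160050=626334345 | T(28,25)=6160050+27·58500=7739550 | T(28,26)=58500+27·351=67977
i=29: T(29,25)=626334345+28·7739550=843041745 | T(29,26)=7739550+28·67977=9642906
i=30: T(30,26)=843041745+29·9642906=1122686019
Read c(30,26) = 1122686019.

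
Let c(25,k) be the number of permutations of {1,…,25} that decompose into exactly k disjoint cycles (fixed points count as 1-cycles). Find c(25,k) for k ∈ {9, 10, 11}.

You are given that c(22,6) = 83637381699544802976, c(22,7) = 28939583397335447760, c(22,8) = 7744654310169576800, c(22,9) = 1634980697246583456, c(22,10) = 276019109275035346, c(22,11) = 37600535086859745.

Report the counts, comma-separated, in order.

r23: T_23,7=22×28939583397335447760+83637381699544802976=720308216440924653696; T_23,8=22×7744654310169576800+28939583397335447760=199321978221066137360; T_23,9=22×1634980697246583456+7744654310169576800=43714229649594412832; T_23,10=22×276019109275035346+1634980697246583456=7707401101297361068; T_23,11=22×37600535086859745+276019109275035346=1103230881185949736
r24: T_24,8=23×199321978221066137360+720308216440924653696=5304713715525445812976; T_24,9=23×43714229649594412832+199321978221066137360=1204749260161737632496; T_24,10=23×7707401101297361068+43714229649594412832=220984454979433717396; T_24,11=23×1103230881185949736+7707401101297361068=33081711368574204996
r25: T_25,9=24×1204749260161737632496+5304713715525445812976=34218695959407148992880; T_25,10=24×220984454979433717396+1204749260161737632496=6508376179668146850000; T_25,11=24×33081711368574204996+220984454979433717396=1014945527825214637300
Read c(25,9) = 34218695959407148992880, c(25,10) = 6508376179668146850000, c(25,11) = 1014945527825214637300.

34218695959407148992880, 6508376179668146850000, 1014945527825214637300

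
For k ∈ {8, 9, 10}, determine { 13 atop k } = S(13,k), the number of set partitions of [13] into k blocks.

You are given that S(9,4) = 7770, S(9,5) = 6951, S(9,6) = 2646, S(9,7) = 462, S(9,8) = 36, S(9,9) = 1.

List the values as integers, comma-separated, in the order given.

1899612, 359502, 39325

[10] T[10,5]:5*6951+7770=42525 · T[10,6]:6*2646+6951=22827 · T[10,7]:7*462+2646=5880 · T[10,8]:8*36+462=750 · T[10,9]:9*1+36=45 · T[10,10]:10*0+1=1
[11] T[11,6]:6*22827+42525=179487 · T[11,7]:7*5880+22827=63987 · T[11,8]:8*750+5880=11880 · T[11,9]:9*45+750=1155 · T[11,10]:10*1+45=55
[12] T[12,7]:7*63987+179487=627396 · T[12,8]:8*11880+63987=159027 · T[12,9]:9*1155+11880=22275 · T[12,10]:10*55+1155=1705
[13] T[13,8]:8*159027+627396=1899612 · T[13,9]:9*22275+159027=359502 · T[13,10]:10*1705+22275=39325
Read S(13,8) = 1899612, S(13,9) = 359502, S(13,10) = 39325.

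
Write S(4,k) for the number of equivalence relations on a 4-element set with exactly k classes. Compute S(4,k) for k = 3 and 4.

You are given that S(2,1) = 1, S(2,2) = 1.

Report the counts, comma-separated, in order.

i=3: T(3,2)=1+2·1=3 | T(3,3)=1+3·0=1
i=4: T(4,3)=3+3·1=6 | T(4,4)=1+4·0=1
Read S(4,3) = 6, S(4,4) = 1.

6, 1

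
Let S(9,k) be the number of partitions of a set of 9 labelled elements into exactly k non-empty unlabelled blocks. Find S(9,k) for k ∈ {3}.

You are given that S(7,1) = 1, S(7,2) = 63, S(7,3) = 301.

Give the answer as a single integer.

i=8: T(8,2)=1+2·63=127 | T(8,3)=63+3·301=966
i=9: T(9,3)=127+3·966=3025
Read S(9,3) = 3025.

3025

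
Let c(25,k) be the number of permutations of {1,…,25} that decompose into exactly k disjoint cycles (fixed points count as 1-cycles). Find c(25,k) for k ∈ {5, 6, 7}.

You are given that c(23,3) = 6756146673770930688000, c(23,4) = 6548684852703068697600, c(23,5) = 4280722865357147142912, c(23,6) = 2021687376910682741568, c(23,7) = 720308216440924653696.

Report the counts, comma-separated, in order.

@24  (24,4):6548684852703068697600·23+6756146673770930688000→157375898285941510732800, (24,5):4280722865357147142912·23+6548684852703068697600→105005310755917452984576, (24,6):2021687376910682741568·23+4280722865357147142912→50779532534302850198976, (24,7):720308216440924653696·23+2021687376910682741568→18588776355051949776576
@25  (25,5):105005310755917452984576·24+157375898285941510732800→2677503356427960382362624, (25,6):50779532534302850198976·24+105005310755917452984576→1323714091579185857760000, (25,7):18588776355051949776576·24+50779532534302850198976→496910165055549644836800
Read c(25,5) = 2677503356427960382362624, c(25,6) = 1323714091579185857760000, c(25,7) = 496910165055549644836800.

2677503356427960382362624, 1323714091579185857760000, 496910165055549644836800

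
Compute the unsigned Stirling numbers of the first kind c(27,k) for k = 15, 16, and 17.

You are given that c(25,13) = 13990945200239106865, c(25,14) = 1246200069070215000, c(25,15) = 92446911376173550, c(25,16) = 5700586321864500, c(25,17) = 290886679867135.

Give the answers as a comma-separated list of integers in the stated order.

137637641117332879365, 9666373658466991050, 572253155704900800

[26] T[26,14]:25*1246200069070215000+13990945200239106865=45145946926994481865 · T[26,15]:25*92446911376173550+1246200069070215000=3557372853474553750 · T[26,16]:25*5700586321864500+92446911376173550=234961569422786050 · T[26,17]:25*290886679867135+5700586321864500=12972753318542875
[27] T[27,15]:26*3557372853474553750+45145946926994481865=137637641117332879365 · T[27,16]:26*234961569422786050+3557372853474553750=9666373658466991050 · T[27,17]:26*12972753318542875+234961569422786050=572253155704900800
Read c(27,15) = 137637641117332879365, c(27,16) = 9666373658466991050, c(27,17) = 572253155704900800.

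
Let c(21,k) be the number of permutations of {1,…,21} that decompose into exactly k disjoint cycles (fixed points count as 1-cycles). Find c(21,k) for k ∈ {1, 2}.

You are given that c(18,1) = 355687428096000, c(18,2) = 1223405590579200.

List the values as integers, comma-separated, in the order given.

[19] T[19,1]:18*355687428096000+0=6402373705728000 · T[19,2]:18*1223405590579200+355687428096000=22376988058521600
[20] T[20,1]:19*6402373705728000+0=121645100408832000 · T[20,2]:19*22376988058521600+6402373705728000=431565146817638400
[21] T[21,1]:20*121645100408832000+0=2432902008176640000 · T[21,2]:20*431565146817638400+121645100408832000=8752948036761600000
Read c(21,1) = 2432902008176640000, c(21,2) = 8752948036761600000.

2432902008176640000, 8752948036761600000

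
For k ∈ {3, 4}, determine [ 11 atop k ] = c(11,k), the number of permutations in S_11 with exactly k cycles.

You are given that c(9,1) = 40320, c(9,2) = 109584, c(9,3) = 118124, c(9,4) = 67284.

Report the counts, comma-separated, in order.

i=10: T(10,2)=40320+9·109584=1026576 | T(10,3)=109584+9·118124=1172700 | T(10,4)=118124+9·67284=723680
i=11: T(11,3)=1026576+10·1172700=12753576 | T(11,4)=1172700+10·723680=8409500
Read c(11,3) = 12753576, c(11,4) = 8409500.

12753576, 8409500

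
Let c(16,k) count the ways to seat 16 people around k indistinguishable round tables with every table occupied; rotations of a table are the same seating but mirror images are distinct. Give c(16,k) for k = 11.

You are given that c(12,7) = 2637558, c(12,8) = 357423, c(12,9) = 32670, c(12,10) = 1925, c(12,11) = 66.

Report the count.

78558480

@13  (13,8):357423·12+2637558→6926634, (13,9):32670·12+357423→749463, (13,10):1925·12+32670→55770, (13,11):66·12+1925→2717
@14  (14,9):749463·13+6926634→16669653, (14,10):55770·13+749463→1474473, (14,11):2717·13+55770→91091
@15  (15,10):1474473·14+16669653→37312275, (15,11):91091·14+1474473→2749747
@16  (16,11):2749747·15+37312275→78558480
Read c(16,11) = 78558480.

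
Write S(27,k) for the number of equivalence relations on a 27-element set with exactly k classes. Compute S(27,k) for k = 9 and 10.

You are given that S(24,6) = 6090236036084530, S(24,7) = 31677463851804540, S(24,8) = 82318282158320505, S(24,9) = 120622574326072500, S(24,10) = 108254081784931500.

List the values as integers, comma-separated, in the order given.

i=25: T(25,7)=6090236036084530+7·31677463851804540=227832482998716310 | T(25,8)=31677463851804540+8·82318282158320505=690223721118368580 | T(25,9)=82318282158320505+9·120622574326072500=1167921451092973005 | T(25,10)=120622574326072500+10·108254081784931500=1203163392175387500
i=26: T(26,8)=227832482998716310+8·690223721118368580=5749622251945664950 | T(26,9)=690223721118368580+9·1167921451092973005=11201516780955125625 | T(26,10)=1167921451092973005+10·1203163392175387500=13199555372846848005
i=27: T(27,9)=5749622251945664950+9·11201516780955125625=106563273280541795575 | T(27,10)=11201516780955125625+10·13199555372846848005=143197070509423605675
Read S(27,9) = 106563273280541795575, S(27,10) = 143197070509423605675.

106563273280541795575, 143197070509423605675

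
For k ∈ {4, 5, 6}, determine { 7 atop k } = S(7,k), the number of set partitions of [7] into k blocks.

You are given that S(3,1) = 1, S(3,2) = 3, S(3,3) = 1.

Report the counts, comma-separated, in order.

@4  (4,1):1·1+0→1, (4,2):3·2+1→7, (4,3):1·3+3→6, (4,4):0·4+1→1
@5  (5,2):7·2+1→15, (5,3):6·3+7→25, (5,4):1·4+6→10, (5,5):0·5+1→1
@6  (6,3):25·3+15→90, (6,4):10·4+25→65, (6,5):1·5+10→15, (6,6):0·6+1→1
@7  (7,4):65·4+90→350, (7,5):15·5+65→140, (7,6):1·6+15→21
Read S(7,4) = 350, S(7,5) = 140, S(7,6) = 21.

350, 140, 21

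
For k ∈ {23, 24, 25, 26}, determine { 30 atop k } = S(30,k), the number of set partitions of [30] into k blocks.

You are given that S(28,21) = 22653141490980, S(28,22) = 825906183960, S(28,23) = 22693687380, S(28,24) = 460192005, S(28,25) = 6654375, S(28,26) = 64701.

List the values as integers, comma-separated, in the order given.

row 29: T[29][22]=22·825906183960+22653141490980=40823077538100  T[29][23]=23·22693687380+825906183960=1347860993700  T[29][24]=24·460192005+22693687380=33738295500  T[29][25]=25·6654375+460192005=626551380  T[29][26]=26·64701+6654375=8336601
row 30: T[30][23]=23·1347860993700+40823077538100=71823880393200  T[30][24]=24·33738295500+1347860993700=2157580085700  T[30][25]=25·626551380+33738295500=49402080000  T[30][26]=26·8336601+626551380=843303006
Read S(30,23) = 71823880393200, S(30,24) = 2157580085700, S(30,25) = 49402080000, S(30,26) = 843303006.

71823880393200, 2157580085700, 49402080000, 843303006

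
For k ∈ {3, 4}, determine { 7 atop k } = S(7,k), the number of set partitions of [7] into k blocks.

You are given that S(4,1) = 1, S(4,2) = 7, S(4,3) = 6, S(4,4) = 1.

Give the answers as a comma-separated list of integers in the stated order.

@5  (5,1):1·1+0→1, (5,2):7·2+1→15, (5,3):6·3+7→25, (5,4):1·4+6→10
@6  (6,2):15·2+1→31, (6,3):25·3+15→90, (6,4):10·4+25→65
@7  (7,3):90·3+31→301, (7,4):65·4+90→350
Read S(7,3) = 301, S(7,4) = 350.

301, 350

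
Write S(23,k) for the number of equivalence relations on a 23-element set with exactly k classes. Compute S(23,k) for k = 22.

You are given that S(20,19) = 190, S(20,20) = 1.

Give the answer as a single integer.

253

@21  (21,20):1·20+190→210, (21,21):0·21+1→1
@22  (22,21):1·21+210→231, (22,22):0·22+1→1
@23  (23,22):1·22+231→253
Read S(23,22) = 253.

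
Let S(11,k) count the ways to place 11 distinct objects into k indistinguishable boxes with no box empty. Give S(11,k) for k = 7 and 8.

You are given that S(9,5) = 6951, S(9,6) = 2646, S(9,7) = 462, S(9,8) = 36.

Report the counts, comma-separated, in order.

i=10: T(10,6)=6951+6·2646=22827 | T(10,7)=2646+7·462=5880 | T(10,8)=462+8·36=750
i=11: T(11,7)=22827+7·5880=63987 | T(11,8)=5880+8·750=11880
Read S(11,7) = 63987, S(11,8) = 11880.

63987, 11880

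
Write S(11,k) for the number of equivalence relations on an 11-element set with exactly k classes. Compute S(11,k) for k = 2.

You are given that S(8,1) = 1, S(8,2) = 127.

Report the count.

@9  (9,1):1·1+0→1, (9,2):127·2+1→255
@10  (10,1):1·1+0→1, (10,2):255·2+1→511
@11  (11,2):511·2+1→1023
Read S(11,2) = 1023.

1023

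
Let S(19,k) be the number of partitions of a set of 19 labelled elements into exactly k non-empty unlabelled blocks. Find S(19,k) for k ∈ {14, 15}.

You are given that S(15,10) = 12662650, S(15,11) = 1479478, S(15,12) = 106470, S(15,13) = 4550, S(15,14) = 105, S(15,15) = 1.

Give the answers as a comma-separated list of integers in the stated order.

r16: T_16,11=11×1479478+12662650=28936908; T_16,12=12×106470+1479478=2757118; T_16,13=13×4550+106470=165620; T_16,14=14×105+4550=6020; T_16,15=15×1+105=120
r17: T_17,12=12×2757118+28936908=62022324; T_17,13=13×165620+2757118=4910178; T_17,14=14×6020+165620=249900; T_17,15=15×120+6020=7820
r18: T_18,13=13×4910178+62022324=125854638; T_18,14=14×249900+4910178=8408778; T_18,15=15×7820+249900=367200
r19: T_19,14=14×8408778+125854638=243577530; T_19,15=15×367200+8408778=13916778
Read S(19,14) = 243577530, S(19,15) = 13916778.

243577530, 13916778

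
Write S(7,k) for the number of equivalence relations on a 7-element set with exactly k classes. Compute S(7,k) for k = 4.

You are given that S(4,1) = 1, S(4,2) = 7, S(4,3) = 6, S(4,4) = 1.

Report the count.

[5] T[5,2]:2*7+1=15 · T[5,3]:3*6+7=25 · T[5,4]:4*1+6=10
[6] T[6,3]:3*25+15=90 · T[6,4]:4*10+25=65
[7] T[7,4]:4*65+90=350
Read S(7,4) = 350.

350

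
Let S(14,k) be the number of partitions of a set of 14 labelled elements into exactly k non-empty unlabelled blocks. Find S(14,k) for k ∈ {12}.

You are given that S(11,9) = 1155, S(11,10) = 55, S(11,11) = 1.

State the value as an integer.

3367

r12: T_12,10=10×55+1155=1705; T_12,11=11×1+55=66; T_12,12=12×0+1=1
r13: T_13,11=11×66+1705=2431; T_13,12=12×1+66=78
r14: T_14,12=12×78+2431=3367
Read S(14,12) = 3367.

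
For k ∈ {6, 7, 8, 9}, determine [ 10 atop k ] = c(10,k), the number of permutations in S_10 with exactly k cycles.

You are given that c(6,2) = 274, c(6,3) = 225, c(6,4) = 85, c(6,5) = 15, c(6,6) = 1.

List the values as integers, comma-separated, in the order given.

63273, 9450, 870, 45

[7] T[7,3]:6*225+274=1624 · T[7,4]:6*85+225=735 · T[7,5]:6*15+85=175 · T[7,6]:6*1+15=21 · T[7,7]:6*0+1=1
[8] T[8,4]:7*735+1624=6769 · T[8,5]:7*175+735=1960 · T[8,6]:7*21+175=322 · T[8,7]:7*1+21=28 · T[8,8]:7*0+1=1
[9] T[9,5]:8*1960+6769=22449 · T[9,6]:8*322+1960=4536 · T[9,7]:8*28+322=546 · T[9,8]:8*1+28=36 · T[9,9]:8*0+1=1
[10] T[10,6]:9*4536+22449=63273 · T[10,7]:9*546+4536=9450 · T[10,8]:9*36+546=870 · T[10,9]:9*1+36=45
Read c(10,6) = 63273, c(10,7) = 9450, c(10,8) = 870, c(10,9) = 45.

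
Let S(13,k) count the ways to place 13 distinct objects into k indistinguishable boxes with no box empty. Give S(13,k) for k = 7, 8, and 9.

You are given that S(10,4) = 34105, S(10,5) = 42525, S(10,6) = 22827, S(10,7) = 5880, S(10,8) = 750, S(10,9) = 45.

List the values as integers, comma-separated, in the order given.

@11  (11,5):42525·5+34105→246730, (11,6):22827·6+42525→179487, (11,7):5880·7+22827→63987, (11,8):750·8+5880→11880, (11,9):45·9+750→1155
@12  (12,6):179487·6+246730→1323652, (12,7):63987·7+179487→627396, (12,8):11880·8+63987→159027, (12,9):1155·9+11880→22275
@13  (13,7):627396·7+1323652→5715424, (13,8):159027·8+627396→1899612, (13,9):22275·9+159027→359502
Read S(13,7) = 5715424, S(13,8) = 1899612, S(13,9) = 359502.

5715424, 1899612, 359502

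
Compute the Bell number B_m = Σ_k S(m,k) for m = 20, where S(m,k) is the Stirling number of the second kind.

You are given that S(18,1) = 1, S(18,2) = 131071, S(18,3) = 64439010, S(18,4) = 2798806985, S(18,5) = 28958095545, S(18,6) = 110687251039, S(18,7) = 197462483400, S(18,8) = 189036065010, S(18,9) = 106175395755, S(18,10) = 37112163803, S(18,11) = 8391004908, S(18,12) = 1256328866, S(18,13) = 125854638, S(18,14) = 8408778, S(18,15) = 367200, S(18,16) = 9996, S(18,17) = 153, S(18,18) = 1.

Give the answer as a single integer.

51724158235372

i=19: T(19,1)=0+1·1=1 | T(19,2)=1+2·131071=262143 | T(19,3)=131071+3·64439010=193448101 | T(19,4)=64439010+4·2798806985=11259666950 | T(19,5)=2798806985+5·28958095545=147589284710 | T(19,6)=28958095545+6·110687251039=693081601779 | T(19,7)=110687251039+7·197462483400=1492924634839 | T(19,8)=197462483400+8·189036065010=1709751003480 | T(19,9)=189036065010+9·106175395755=1144614626805 | T(19,10)=106175395755+10·37112163803=477297033785 | T(19,11)=37112163803+11·8391004908=129413217791 | T(19,12)=8391004908+12·1256328866=23466951300 | T(19,13)=1256328866+13·125854638=2892439160 | T(19,14)=125854638+14·8408778=243577530 | T(19,15)=8408778+15·367200=13916778 | T(19,16)=367200+16·9996=527136 | T(19,17)=9996+17·153=12597 | T(19,18)=153+18·1=171 | T(19,19)=1+19·0=1
i=20: T(20,1)=0+1·1=1 | T(20,2)=1+2·262143=524287 | T(20,3)=262143+3·193448101=580606446 | T(20,4)=193448101+4·11259666950=45232115901 | T(20,5)=11259666950+5·147589284710=749206090500 | T(20,6)=147589284710+6·693081601779=4306078895384 | T(20,7)=693081601779+7·1492924634839=11143554045652 | T(20,8)=1492924634839+8·1709751003480=15170932662679 | T(20,9)=1709751003480+9·1144614626805=12011282644725 | T(20,10)=1144614626805+10·477297033785=5917584964655 | T(20,11)=477297033785+11·129413217791=1900842429486 | T(20,12)=129413217791+12·23466951300=411016633391 | T(20,13)=23466951300+13·2892439160=61068660380 | T(20,14)=2892439160+14·243577530=6302524580 | T(20,15)=243577530+15·13916778=452329200 | T(20,16)=13916778+16·527136=22350954 | T(20,17)=527136+17·12597=741285 | T(20,18)=12597+18·171=15675 | T(20,19)=171+19·1=190 | T(20,20)=1+20·0=1
B_20 = ΣS(20,k) = 1+524287+580606446+45232115901+749206090500+4306078895384+11143554045652+15170932662679+12011282644725+5917584964655+1900842429486+411016633391+61068660380+6302524580+452329200+22350954+741285+15675+190+1 = 51724158235372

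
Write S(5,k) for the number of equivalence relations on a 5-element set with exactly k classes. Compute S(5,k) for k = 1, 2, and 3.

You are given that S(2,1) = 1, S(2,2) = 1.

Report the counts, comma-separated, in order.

[3] T[3,1]:1*1+0=1 · T[3,2]:2*1+1=3 · T[3,3]:3*0+1=1
[4] T[4,1]:1*1+0=1 · T[4,2]:2*3+1=7 · T[4,3]:3*1+3=6
[5] T[5,1]:1*1+0=1 · T[5,2]:2*7+1=15 · T[5,3]:3*6+7=25
Read S(5,1) = 1, S(5,2) = 15, S(5,3) = 25.

1, 15, 25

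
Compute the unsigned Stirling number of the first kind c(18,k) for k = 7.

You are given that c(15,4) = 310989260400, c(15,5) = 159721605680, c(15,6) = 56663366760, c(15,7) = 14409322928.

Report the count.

110228466184200

r16: T_16,5=15×159721605680+310989260400=2706813345600; T_16,6=15×56663366760+159721605680=1009672107080; T_16,7=15×14409322928+56663366760=272803210680
r17: T_17,6=16×1009672107080+2706813345600=18861567058880; T_17,7=16×272803210680+1009672107080=5374523477960
r18: T_18,7=17×5374523477960+18861567058880=110228466184200
Read c(18,7) = 110228466184200.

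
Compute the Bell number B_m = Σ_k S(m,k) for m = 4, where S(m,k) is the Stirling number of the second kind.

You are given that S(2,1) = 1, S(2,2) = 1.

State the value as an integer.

@3  (3,1):1·1+0→1, (3,2):1·2+1→3, (3,3):0·3+1→1
@4  (4,1):1·1+0→1, (4,2):3·2+1→7, (4,3):1·3+3→6, (4,4):0·4+1→1
B_4 = ΣS(4,k) = 1+7+6+1 = 15

15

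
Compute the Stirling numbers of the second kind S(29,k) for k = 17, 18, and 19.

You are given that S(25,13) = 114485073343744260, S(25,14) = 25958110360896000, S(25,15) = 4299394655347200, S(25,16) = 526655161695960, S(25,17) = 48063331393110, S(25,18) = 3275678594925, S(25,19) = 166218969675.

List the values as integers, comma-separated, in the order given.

21818248085373723570, 2598531274376323650, 239332331869053150

[26] T[26,14]:14*25958110360896000+114485073343744260=477898618396288260 · T[26,15]:15*4299394655347200+25958110360896000=90449030191104000 · T[26,16]:16*526655161695960+4299394655347200=12725877242482560 · T[26,17]:17*48063331393110+526655161695960=1343731795378830 · T[26,18]:18*3275678594925+48063331393110=107025546101760 · T[26,19]:19*166218969675+3275678594925=6433839018750
[27] T[27,15]:15*90449030191104000+477898618396288260=1834634071262848260 · T[27,16]:16*12725877242482560+90449030191104000=294063066070824960 · T[27,17]:17*1343731795378830+12725877242482560=35569317763922670 · T[27,18]:18*107025546101760+1343731795378830=3270191625210510 · T[27,19]:19*6433839018750+107025546101760=229268487458010
[28] T[28,16]:16*294063066070824960+1834634071262848260=6539643128396047620 · T[28,17]:17*35569317763922670+294063066070824960=898741468057510350 · T[28,18]:18*3270191625210510+35569317763922670=94432767017711850 · T[28,19]:19*229268487458010+3270191625210510=7626292886912700
[29] T[29,17]:17*898741468057510350+6539643128396047620=21818248085373723570 · T[29,18]:18*94432767017711850+898741468057510350=2598531274376323650 · T[29,19]:19*7626292886912700+94432767017711850=239332331869053150
Read S(29,17) = 21818248085373723570, S(29,18) = 2598531274376323650, S(29,19) = 239332331869053150.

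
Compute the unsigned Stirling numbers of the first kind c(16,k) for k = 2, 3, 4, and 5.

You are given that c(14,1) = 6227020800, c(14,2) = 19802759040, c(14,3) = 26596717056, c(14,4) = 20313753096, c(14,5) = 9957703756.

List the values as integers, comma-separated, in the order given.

row 15: T[15][1]=14·6227020800+0=87178291200  T[15][2]=14·19802759040+6227020800=283465647360  T[15][3]=14·26596717056+19802759040=392156797824  T[15][4]=14·20313753096+26596717056=310989260400  T[15][5]=14·9957703756+20313753096=159721605680
row 16: T[16][2]=15·283465647360+87178291200=4339163001600  T[16][3]=15·392156797824+283465647360=6165817614720  T[16][4]=15·310989260400+392156797824=5056995703824  T[16][5]=15·159721605680+310989260400=2706813345600
Read c(16,2) = 4339163001600, c(16,3) = 6165817614720, c(16,4) = 5056995703824, c(16,5) = 2706813345600.

4339163001600, 6165817614720, 5056995703824, 2706813345600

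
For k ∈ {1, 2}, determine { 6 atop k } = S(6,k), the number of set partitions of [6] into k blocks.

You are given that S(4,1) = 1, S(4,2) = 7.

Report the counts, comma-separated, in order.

1, 31

[5] T[5,1]:1*1+0=1 · T[5,2]:2*7+1=15
[6] T[6,1]:1*1+0=1 · T[6,2]:2*15+1=31
Read S(6,1) = 1, S(6,2) = 31.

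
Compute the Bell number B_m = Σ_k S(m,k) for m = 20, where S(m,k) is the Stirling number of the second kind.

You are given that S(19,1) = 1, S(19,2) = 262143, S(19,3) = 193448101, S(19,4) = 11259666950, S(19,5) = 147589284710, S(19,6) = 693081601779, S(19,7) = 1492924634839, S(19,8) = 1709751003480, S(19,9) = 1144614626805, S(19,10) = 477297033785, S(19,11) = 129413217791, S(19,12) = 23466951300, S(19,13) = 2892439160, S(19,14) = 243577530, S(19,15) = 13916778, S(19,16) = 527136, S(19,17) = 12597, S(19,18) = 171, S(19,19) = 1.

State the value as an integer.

51724158235372

@20  (20,1):1·1+0→1, (20,2):262143·2+1→524287, (20,3):193448101·3+262143→580606446, (20,4):11259666950·4+193448101→45232115901, (20,5):147589284710·5+11259666950→749206090500, (20,6):693081601779·6+147589284710→4306078895384, (20,7):1492924634839·7+693081601779→11143554045652, (20,8):1709751003480·8+1492924634839→15170932662679, (20,9):1144614626805·9+1709751003480→12011282644725, (20,10):477297033785·10+1144614626805→5917584964655, (20,11):129413217791·11+477297033785→1900842429486, (20,12):23466951300·12+129413217791→411016633391, (20,13):2892439160·13+23466951300→61068660380, (20,14):243577530·14+2892439160→6302524580, (20,15):13916778·15+243577530→452329200, (20,16):527136·16+13916778→22350954, (20,17):12597·17+527136→741285, (20,18):171·18+12597→15675, (20,19):1·19+171→190, (20,20):0·20+1→1
B_20 = ΣS(20,k) = 1+524287+580606446+45232115901+749206090500+4306078895384+11143554045652+15170932662679+12011282644725+5917584964655+1900842429486+411016633391+61068660380+6302524580+452329200+22350954+741285+15675+190+1 = 51724158235372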